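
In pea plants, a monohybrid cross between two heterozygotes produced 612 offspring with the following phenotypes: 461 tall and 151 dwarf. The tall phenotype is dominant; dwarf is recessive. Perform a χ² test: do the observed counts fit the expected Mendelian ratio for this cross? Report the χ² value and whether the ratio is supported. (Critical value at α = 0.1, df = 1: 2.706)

For a monohybrid cross between heterozygotes with complete dominance, the expected phenotypic ratio is 3:1.
Total ratio parts = 4. Expected numbers out of 612:
  tall: 612 × 3/4 = 459
  dwarf: 612 × 1/4 = 153
χ² = Σ (O − E)² / E
  tall: (461 − 459)² / 459 = 0.0087
  dwarf: (151 − 153)² / 153 = 0.0261
χ² = 0.0087 + 0.0261 = 0.0348 ≈ 0.035
Degrees of freedom = 2 − 1 = 1; critical value at α = 0.1 is 2.706.
Since 0.035 < 2.706, we fail to reject the null hypothesis — the data are consistent with the 3:1 ratio.

0.035; consistent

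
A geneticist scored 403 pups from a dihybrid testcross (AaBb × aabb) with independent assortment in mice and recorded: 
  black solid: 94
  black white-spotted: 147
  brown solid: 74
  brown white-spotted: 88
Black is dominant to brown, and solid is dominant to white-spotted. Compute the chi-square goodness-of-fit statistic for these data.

A dihybrid testcross with independent assortment gives a 1:1:1:1 ratio.
Total ratio parts = 4. Expected numbers out of 403:
  black solid: 403 × 1/4 = 100.75
  black white-spotted: 403 × 1/4 = 100.75
  brown solid: 403 × 1/4 = 100.75
  brown white-spotted: 403 × 1/4 = 100.75
χ² = Σ (O − E)² / E
  black solid: (94 − 100.75)² / 100.75 = 0.4522
  black white-spotted: (147 − 100.75)² / 100.75 = 21.2314
  brown solid: (74 − 100.75)² / 100.75 = 7.1024
  brown white-spotted: (88 − 100.75)² / 100.75 = 1.6135
χ² = 0.4522 + 21.2314 + 7.1024 + 1.6135 = 30.3995 ≈ 30.400

30.400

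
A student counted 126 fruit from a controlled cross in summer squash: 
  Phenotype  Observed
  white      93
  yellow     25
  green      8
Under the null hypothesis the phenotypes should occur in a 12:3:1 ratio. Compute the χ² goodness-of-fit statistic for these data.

0.106

Under the 12:3:1 hypothesis (Σ ratio = 16, N = 126):
  white: 126 × 12/16 = 94.5
  yellow: 126 × 3/16 = 23.625
  green: 126 × 1/16 = 7.875
χ² = Σ (O − E)² / E
  white: (93 − 94.5)² / 94.5 = 0.0238
  yellow: (25 − 23.625)² / 23.625 = 0.0800
  green: (8 − 7.875)² / 7.875 = 0.0020
χ² = 0.0238 + 0.0800 + 0.0020 = 0.1058 ≈ 0.106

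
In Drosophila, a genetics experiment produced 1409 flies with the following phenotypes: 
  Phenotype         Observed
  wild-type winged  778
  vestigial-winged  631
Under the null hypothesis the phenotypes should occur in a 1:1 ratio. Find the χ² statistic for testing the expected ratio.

15.336

Total ratio parts = 2. Expected numbers out of 1409:
  wild-type winged: 1409 × 1/2 = 704.5
  vestigial-winged: 1409 × 1/2 = 704.5
χ² = Σ (O − E)² / E
  wild-type winged: (778 − 704.5)² / 704.5 = 7.6682
  vestigial-winged: (631 − 704.5)² / 704.5 = 7.6682
χ² = 7.6682 + 7.6682 = 15.3364 ≈ 15.336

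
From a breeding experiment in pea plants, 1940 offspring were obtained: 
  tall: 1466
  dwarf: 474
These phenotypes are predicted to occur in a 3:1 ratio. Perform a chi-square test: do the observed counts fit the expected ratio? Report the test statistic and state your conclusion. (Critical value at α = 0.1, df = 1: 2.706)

0.333; consistent

Under the 3:1 hypothesis (Σ ratio = 4, N = 1940):
  tall: 1940 × 3/4 = 1455
  dwarf: 1940 × 1/4 = 485
χ² = Σ (O − E)² / E
  tall: (1466 − 1455)² / 1455 = 0.0832
  dwarf: (474 − 485)² / 485 = 0.2495
χ² = 0.0832 + 0.2495 = 0.3327 ≈ 0.333
Degrees of freedom = 2 − 1 = 1; critical value at α = 0.1 is 2.706.
Since 0.333 < 2.706, we fail to reject the null hypothesis — the data are consistent with the 3:1 ratio.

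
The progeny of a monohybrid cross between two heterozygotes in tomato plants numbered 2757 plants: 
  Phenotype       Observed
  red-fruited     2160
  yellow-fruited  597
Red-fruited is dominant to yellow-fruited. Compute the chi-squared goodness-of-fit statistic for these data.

16.462

For a monohybrid cross between heterozygotes with complete dominance, the expected phenotypic ratio is 3:1.
The 3:1 ratio has 4 parts, so with N = 2757 the expected counts are:
  red-fruited: 2757 × 3/4 = 2067.75
  yellow-fruited: 2757 × 1/4 = 689.25
χ² = Σ (O − E)² / E
  red-fruited: (2160 − 2067.75)² / 2067.75 = 4.1156
  yellow-fruited: (597 − 689.25)² / 689.25 = 12.3468
χ² = 4.1156 + 12.3468 = 16.4624 ≈ 16.462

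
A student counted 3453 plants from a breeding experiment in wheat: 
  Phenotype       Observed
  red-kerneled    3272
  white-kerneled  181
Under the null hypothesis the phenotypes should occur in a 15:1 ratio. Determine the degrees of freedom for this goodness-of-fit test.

1

A goodness-of-fit test with 2 phenotype classes has df = 2 − 1 = 1.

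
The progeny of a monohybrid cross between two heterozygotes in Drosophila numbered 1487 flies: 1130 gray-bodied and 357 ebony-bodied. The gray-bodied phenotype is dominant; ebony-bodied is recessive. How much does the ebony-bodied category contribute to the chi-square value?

For a monohybrid cross between heterozygotes with complete dominance, the expected phenotypic ratio is 3:1.
Under the 3:1 hypothesis (Σ ratio = 4, N = 1487):
  gray-bodied: 1487 × 3/4 = 1115.25
  ebony-bodied: 1487 × 1/4 = 371.75
Contribution of ebony-bodied: (357 − 371.75)² / 371.75 = 0.5852

0.585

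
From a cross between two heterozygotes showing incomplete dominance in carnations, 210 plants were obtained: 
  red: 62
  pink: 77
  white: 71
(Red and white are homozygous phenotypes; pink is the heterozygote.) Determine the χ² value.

15.705

With incomplete dominance, a heterozygote × heterozygote cross gives a 1:2:1 phenotypic ratio.
Under the 1:2:1 hypothesis (Σ ratio = 4, N = 210):
  red: 210 × 1/4 = 52.5
  pink: 210 × 2/4 = 105
  white: 210 × 1/4 = 52.5
χ² = Σ (O − E)² / E
  red: (62 − 52.5)² / 52.5 = 1.7190
  pink: (77 − 105)² / 105 = 7.4667
  white: (71 − 52.5)² / 52.5 = 6.5190
χ² = 1.7190 + 7.4667 + 6.5190 = 15.7047 ≈ 15.705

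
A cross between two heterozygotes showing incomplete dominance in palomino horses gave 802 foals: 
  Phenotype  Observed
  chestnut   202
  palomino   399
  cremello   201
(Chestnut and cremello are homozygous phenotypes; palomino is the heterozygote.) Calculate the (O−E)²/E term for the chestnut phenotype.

With incomplete dominance, a heterozygote × heterozygote cross gives a 1:2:1 phenotypic ratio.
The 1:2:1 ratio has 4 parts, so with N = 802 the expected counts are:
  chestnut: 802 × 1/4 = 200.5
  palomino: 802 × 2/4 = 401
  cremello: 802 × 1/4 = 200.5
Contribution of chestnut: (202 − 200.5)² / 200.5 = 0.0112

0.011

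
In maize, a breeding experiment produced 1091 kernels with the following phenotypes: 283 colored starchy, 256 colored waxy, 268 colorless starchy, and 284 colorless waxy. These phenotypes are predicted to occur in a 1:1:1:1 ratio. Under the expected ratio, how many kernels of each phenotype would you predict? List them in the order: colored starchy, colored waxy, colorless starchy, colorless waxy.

272.75, 272.75, 272.75, 272.75

Total ratio parts = 4. Expected numbers out of 1091:
  colored starchy: 1091 × 1/4 = 272.75
  colored waxy: 1091 × 1/4 = 272.75
  colorless starchy: 1091 × 1/4 = 272.75
  colorless waxy: 1091 × 1/4 = 272.75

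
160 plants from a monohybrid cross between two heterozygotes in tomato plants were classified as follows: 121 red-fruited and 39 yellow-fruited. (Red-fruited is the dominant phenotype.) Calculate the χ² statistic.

0.033

For a monohybrid cross between heterozygotes with complete dominance, the expected phenotypic ratio is 3:1.
Under the 3:1 hypothesis (Σ ratio = 4, N = 160):
  red-fruited: 160 × 3/4 = 120
  yellow-fruited: 160 × 1/4 = 40
χ² = Σ (O − E)² / E
  red-fruited: (121 − 120)² / 120 = 0.0083
  yellow-fruited: (39 − 40)² / 40 = 0.0250
χ² = 0.0083 + 0.0250 = 0.0333 ≈ 0.033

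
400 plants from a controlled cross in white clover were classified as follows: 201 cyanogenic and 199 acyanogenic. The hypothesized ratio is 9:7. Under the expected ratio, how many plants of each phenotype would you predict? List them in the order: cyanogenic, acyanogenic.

225, 175

Total ratio parts = 16. Expected numbers out of 400:
  cyanogenic: 400 × 9/16 = 225
  acyanogenic: 400 × 7/16 = 175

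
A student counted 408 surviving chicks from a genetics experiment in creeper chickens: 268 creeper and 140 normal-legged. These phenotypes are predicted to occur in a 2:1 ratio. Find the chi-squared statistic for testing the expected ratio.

0.176

The 2:1 ratio has 3 parts, so with N = 408 the expected counts are:
  creeper: 408 × 2/3 = 272
  normal-legged: 408 × 1/3 = 136
χ² = Σ (O − E)² / E
  creeper: (268 − 272)² / 272 = 0.0588
  normal-legged: (140 − 136)² / 136 = 0.1176
χ² = 0.0588 + 0.1176 = 0.1764 ≈ 0.176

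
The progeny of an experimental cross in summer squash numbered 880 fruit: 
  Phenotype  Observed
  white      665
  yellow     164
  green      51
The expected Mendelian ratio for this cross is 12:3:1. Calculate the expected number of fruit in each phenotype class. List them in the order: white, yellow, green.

The 12:3:1 ratio has 16 parts, so with N = 880 the expected counts are:
  white: 880 × 12/16 = 660
  yellow: 880 × 3/16 = 165
  green: 880 × 1/16 = 55

660, 165, 55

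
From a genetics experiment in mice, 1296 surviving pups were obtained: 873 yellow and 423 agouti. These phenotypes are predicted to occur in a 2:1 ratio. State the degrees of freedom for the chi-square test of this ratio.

A goodness-of-fit test with 2 phenotype classes has df = 2 − 1 = 1.

1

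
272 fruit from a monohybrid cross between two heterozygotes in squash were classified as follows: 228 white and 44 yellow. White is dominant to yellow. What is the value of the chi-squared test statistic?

11.294

For a monohybrid cross between heterozygotes with complete dominance, the expected phenotypic ratio is 3:1.
Total ratio parts = 4. Expected numbers out of 272:
  white: 272 × 3/4 = 204
  yellow: 272 × 1/4 = 68
χ² = Σ (O − E)² / E
  white: (228 − 204)² / 204 = 2.8235
  yellow: (44 − 68)² / 68 = 8.4706
χ² = 2.8235 + 8.4706 = 11.2941 ≈ 11.294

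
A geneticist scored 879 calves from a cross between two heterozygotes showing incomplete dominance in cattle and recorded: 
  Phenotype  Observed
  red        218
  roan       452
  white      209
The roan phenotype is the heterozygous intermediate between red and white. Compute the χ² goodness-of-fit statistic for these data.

0.895

With incomplete dominance, a heterozygote × heterozygote cross gives a 1:2:1 phenotypic ratio.
The 1:2:1 ratio has 4 parts, so with N = 879 the expected counts are:
  red: 879 × 1/4 = 219.75
  roan: 879 × 2/4 = 439.5
  white: 879 × 1/4 = 219.75
χ² = Σ (O − E)² / E
  red: (218 − 219.75)² / 219.75 = 0.0139
  roan: (452 − 439.5)² / 439.5 = 0.3555
  white: (209 − 219.75)² / 219.75 = 0.5259
χ² = 0.0139 + 0.3555 + 0.5259 = 0.8953 ≈ 0.895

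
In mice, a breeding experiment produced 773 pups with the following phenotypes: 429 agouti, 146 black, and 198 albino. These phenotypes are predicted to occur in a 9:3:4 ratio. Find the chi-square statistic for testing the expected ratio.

0.202

Expected counts for N = 773 under a 9:3:4 ratio (total parts = 16):
  agouti: 773 × 9/16 = 434.8125
  black: 773 × 3/16 = 144.9375
  albino: 773 × 4/16 = 193.25
χ² = Σ (O − E)² / E
  agouti: (429 − 434.8125)² / 434.8125 = 0.0777
  black: (146 − 144.9375)² / 144.9375 = 0.0078
  albino: (198 − 193.25)² / 193.25 = 0.1168
χ² = 0.0777 + 0.0078 + 0.1168 = 0.2023 ≈ 0.202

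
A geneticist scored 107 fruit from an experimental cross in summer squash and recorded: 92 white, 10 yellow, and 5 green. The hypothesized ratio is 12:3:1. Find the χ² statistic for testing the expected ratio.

7.193

Total ratio parts = 16. Expected numbers out of 107:
  white: 107 × 12/16 = 80.25
  yellow: 107 × 3/16 = 20.0625
  green: 107 × 1/16 = 6.6875
χ² = Σ (O − E)² / E
  white: (92 − 80.25)² / 80.25 = 1.7204
  yellow: (10 − 20.0625)² / 20.0625 = 5.0469
  green: (5 − 6.6875)² / 6.6875 = 0.4258
χ² = 1.7204 + 5.0469 + 0.4258 = 7.1931 ≈ 7.193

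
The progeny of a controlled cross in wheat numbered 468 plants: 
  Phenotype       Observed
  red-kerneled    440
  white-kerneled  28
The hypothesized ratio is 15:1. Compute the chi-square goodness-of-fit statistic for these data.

Expected counts for N = 468 under a 15:1 ratio (total parts = 16):
  red-kerneled: 468 × 15/16 = 438.75
  white-kerneled: 468 × 1/16 = 29.25
χ² = Σ (O − E)² / E
  red-kerneled: (440 − 438.75)² / 438.75 = 0.0036
  white-kerneled: (28 − 29.25)² / 29.25 = 0.0534
χ² = 0.0036 + 0.0534 = 0.057

0.057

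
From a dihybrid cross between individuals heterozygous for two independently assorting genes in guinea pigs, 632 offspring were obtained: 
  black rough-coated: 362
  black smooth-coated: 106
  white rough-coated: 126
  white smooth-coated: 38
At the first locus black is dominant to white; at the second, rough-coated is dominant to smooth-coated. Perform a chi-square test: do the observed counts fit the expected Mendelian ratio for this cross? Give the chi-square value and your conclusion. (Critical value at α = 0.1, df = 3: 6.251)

A dihybrid F₂ with independent assortment and complete dominance at both loci gives a 9:3:3:1 phenotypic ratio.
Expected counts for N = 632 under a 9:3:3:1 ratio (total parts = 16):
  black rough-coated: 632 × 9/16 = 355.5
  black smooth-coated: 632 × 3/16 = 118.5
  white rough-coated: 632 × 3/16 = 118.5
  white smooth-coated: 632 × 1/16 = 39.5
χ² = Σ (O − E)² / E
  black rough-coated: (362 − 355.5)² / 355.5 = 0.1188
  black smooth-coated: (106 − 118.5)² / 118.5 = 1.3186
  white rough-coated: (126 − 118.5)² / 118.5 = 0.4747
  white smooth-coated: (38 − 39.5)² / 39.5 = 0.0570
χ² = 0.1188 + 1.3186 + 0.4747 + 0.0570 = 1.9691 ≈ 1.969
Degrees of freedom = 4 − 1 = 3; critical value at α = 0.1 is 6.251.
Since 1.969 < 6.251, we fail to reject the null hypothesis — the data are consistent with the 9:3:3:1 ratio.

1.969; consistent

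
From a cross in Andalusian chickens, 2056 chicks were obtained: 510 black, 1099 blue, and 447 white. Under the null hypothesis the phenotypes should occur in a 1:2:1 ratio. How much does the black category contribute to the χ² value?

Total ratio parts = 4. Expected numbers out of 2056:
  black: 2056 × 1/4 = 514
  blue: 2056 × 2/4 = 1028
  white: 2056 × 1/4 = 514
Contribution of black: (510 − 514)² / 514 = 0.0311

0.031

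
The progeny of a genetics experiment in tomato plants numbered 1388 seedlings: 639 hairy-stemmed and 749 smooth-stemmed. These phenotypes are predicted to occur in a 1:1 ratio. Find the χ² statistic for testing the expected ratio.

The 1:1 ratio has 2 parts, so with N = 1388 the expected counts are:
  hairy-stemmed: 1388 × 1/2 = 694
  smooth-stemmed: 1388 × 1/2 = 694
χ² = Σ (O − E)² / E
  hairy-stemmed: (639 − 694)² / 694 = 4.3588
  smooth-stemmed: (749 − 694)² / 694 = 4.3588
χ² = 4.3588 + 4.3588 = 8.7176 ≈ 8.718

8.718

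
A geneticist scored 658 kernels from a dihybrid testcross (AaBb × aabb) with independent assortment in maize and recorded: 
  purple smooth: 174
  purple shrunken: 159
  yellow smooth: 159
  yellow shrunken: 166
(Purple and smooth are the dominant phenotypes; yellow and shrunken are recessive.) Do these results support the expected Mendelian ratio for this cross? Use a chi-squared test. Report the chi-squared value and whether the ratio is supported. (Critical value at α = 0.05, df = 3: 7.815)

0.930; consistent

A dihybrid testcross with independent assortment gives a 1:1:1:1 ratio.
Under the 1:1:1:1 hypothesis (Σ ratio = 4, N = 658):
  purple smooth: 658 × 1/4 = 164.5
  purple shrunken: 658 × 1/4 = 164.5
  yellow smooth: 658 × 1/4 = 164.5
  yellow shrunken: 658 × 1/4 = 164.5
χ² = Σ (O − E)² / E
  purple smooth: (174 − 164.5)² / 164.5 = 0.5486
  purple shrunken: (159 − 164.5)² / 164.5 = 0.1839
  yellow smooth: (159 − 164.5)² / 164.5 = 0.1839
  yellow shrunken: (166 − 164.5)² / 164.5 = 0.0137
χ² = 0.5486 + 0.1839 + 0.1839 + 0.0137 = 0.9301 ≈ 0.930
Degrees of freedom = 4 − 1 = 3; critical value at α = 0.05 is 7.815.
Since 0.930 < 7.815, we fail to reject the null hypothesis — the data are consistent with the 1:1:1:1 ratio.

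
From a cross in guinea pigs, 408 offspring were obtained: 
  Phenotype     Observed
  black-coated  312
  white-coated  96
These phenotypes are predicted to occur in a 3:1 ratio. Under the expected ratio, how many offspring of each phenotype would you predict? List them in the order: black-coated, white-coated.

306, 102

Under the 3:1 hypothesis (Σ ratio = 4, N = 408):
  black-coated: 408 × 3/4 = 306
  white-coated: 408 × 1/4 = 102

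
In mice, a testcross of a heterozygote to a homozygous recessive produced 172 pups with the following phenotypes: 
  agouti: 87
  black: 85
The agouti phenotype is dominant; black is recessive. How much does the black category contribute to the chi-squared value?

0.012

A testcross of a heterozygote (Aa × aa) gives a 1:1 phenotypic ratio.
Under the 1:1 hypothesis (Σ ratio = 2, N = 172):
  agouti: 172 × 1/2 = 86
  black: 172 × 1/2 = 86
Contribution of black: (85 − 86)² / 86 = 0.0116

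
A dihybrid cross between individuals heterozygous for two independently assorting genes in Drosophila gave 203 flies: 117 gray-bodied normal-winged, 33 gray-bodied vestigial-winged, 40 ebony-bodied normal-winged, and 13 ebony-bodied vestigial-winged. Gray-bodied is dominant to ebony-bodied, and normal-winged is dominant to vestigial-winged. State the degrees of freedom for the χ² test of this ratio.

3

A dihybrid F₂ with independent assortment and complete dominance at both loci gives a 9:3:3:1 phenotypic ratio.
A goodness-of-fit test with 4 phenotype classes has df = 4 − 1 = 3.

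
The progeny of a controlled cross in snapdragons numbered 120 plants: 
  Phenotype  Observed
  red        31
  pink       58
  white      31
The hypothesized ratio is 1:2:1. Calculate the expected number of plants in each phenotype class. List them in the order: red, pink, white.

Expected counts for N = 120 under a 1:2:1 ratio (total parts = 4):
  red: 120 × 1/4 = 30
  pink: 120 × 2/4 = 60
  white: 120 × 1/4 = 30

30, 60, 30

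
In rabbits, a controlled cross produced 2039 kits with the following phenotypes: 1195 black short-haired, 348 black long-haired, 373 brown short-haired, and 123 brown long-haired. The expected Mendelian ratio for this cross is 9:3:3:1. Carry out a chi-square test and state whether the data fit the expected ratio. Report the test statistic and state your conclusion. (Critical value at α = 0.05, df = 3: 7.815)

5.475; consistent

Total ratio parts = 16. Expected numbers out of 2039:
  black short-haired: 2039 × 9/16 = 1146.9375
  black long-haired: 2039 × 3/16 = 382.3125
  brown short-haired: 2039 × 3/16 = 382.3125
  brown long-haired: 2039 × 1/16 = 127.4375
χ² = Σ (O − E)² / E
  black short-haired: (1195 − 1146.9375)² / 1146.9375 = 2.0141
  black long-haired: (348 − 382.3125)² / 382.3125 = 3.0795
  brown short-haired: (373 − 382.3125)² / 382.3125 = 0.2268
  brown long-haired: (123 − 127.4375)² / 127.4375 = 0.1545
χ² = 2.0141 + 3.0795 + 0.2268 + 0.1545 = 5.4749 ≈ 5.475
Degrees of freedom = 4 − 1 = 3; critical value at α = 0.05 is 7.815.
Since 5.475 < 7.815, we fail to reject the null hypothesis — the data are consistent with the 9:3:3:1 ratio.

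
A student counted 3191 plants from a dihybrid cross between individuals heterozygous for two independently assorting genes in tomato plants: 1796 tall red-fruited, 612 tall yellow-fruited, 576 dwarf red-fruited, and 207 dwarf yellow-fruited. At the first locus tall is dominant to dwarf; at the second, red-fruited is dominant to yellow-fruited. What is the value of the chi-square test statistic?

A dihybrid F₂ with independent assortment and complete dominance at both loci gives a 9:3:3:1 phenotypic ratio.
The 9:3:3:1 ratio has 16 parts, so with N = 3191 the expected counts are:
  tall red-fruited: 3191 × 9/16 = 1794.9375
  tall yellow-fruited: 3191 × 3/16 = 598.3125
  dwarf red-fruited: 3191 × 3/16 = 598.3125
  dwarf yellow-fruited: 3191 × 1/16 = 199.4375
χ² = Σ (O − E)² / E
  tall red-fruited: (1796 − 1794.9375)² / 1794.9375 = 0.0006
  tall yellow-fruited: (612 − 598.3125)² / 598.3125 = 0.3131
  dwarf red-fruited: (576 − 598.3125)² / 598.3125 = 0.8321
  dwarf yellow-fruited: (207 − 199.4375)² / 199.4375 = 0.2868
χ² = 0.0006 + 0.3131 + 0.8321 + 0.2868 = 1.4326 ≈ 1.433

1.433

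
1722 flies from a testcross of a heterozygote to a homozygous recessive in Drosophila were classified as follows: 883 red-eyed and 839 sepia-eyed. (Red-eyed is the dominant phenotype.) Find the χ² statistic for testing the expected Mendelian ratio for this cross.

1.124

A testcross of a heterozygote (Aa × aa) gives a 1:1 phenotypic ratio.
Expected counts for N = 1722 under a 1:1 ratio (total parts = 2):
  red-eyed: 1722 × 1/2 = 861
  sepia-eyed: 1722 × 1/2 = 861
χ² = Σ (O − E)² / E
  red-eyed: (883 − 861)² / 861 = 0.5621
  sepia-eyed: (839 − 861)² / 861 = 0.5621
χ² = 0.5621 + 0.5621 = 1.1242 ≈ 1.124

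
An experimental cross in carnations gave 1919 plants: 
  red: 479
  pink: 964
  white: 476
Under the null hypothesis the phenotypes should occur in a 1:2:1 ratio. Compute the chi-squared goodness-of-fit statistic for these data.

Expected counts for N = 1919 under a 1:2:1 ratio (total parts = 4):
  red: 1919 × 1/4 = 479.75
  pink: 1919 × 2/4 = 959.5
  white: 1919 × 1/4 = 479.75
χ² = Σ (O − E)² / E
  red: (479 − 479.75)² / 479.75 = 0.0012
  pink: (964 − 959.5)² / 959.5 = 0.0211
  white: (476 − 479.75)² / 479.75 = 0.0293
χ² = 0.0012 + 0.0211 + 0.0293 = 0.0516 ≈ 0.052

0.052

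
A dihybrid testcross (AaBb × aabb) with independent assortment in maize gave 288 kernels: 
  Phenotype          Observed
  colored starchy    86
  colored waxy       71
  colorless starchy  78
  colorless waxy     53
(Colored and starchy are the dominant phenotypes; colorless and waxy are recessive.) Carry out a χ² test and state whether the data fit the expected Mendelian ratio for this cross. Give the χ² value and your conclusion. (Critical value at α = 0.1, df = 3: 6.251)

8.250; not consistent

A dihybrid testcross with independent assortment gives a 1:1:1:1 ratio.
Under the 1:1:1:1 hypothesis (Σ ratio = 4, N = 288):
  colored starchy: 288 × 1/4 = 72
  colored waxy: 288 × 1/4 = 72
  colorless starchy: 288 × 1/4 = 72
  colorless waxy: 288 × 1/4 = 72
χ² = Σ (O − E)² / E
  colored starchy: (86 − 72)² / 72 = 2.7222
  colored waxy: (71 − 72)² / 72 = 0.0139
  colorless starchy: (78 − 72)² / 72 = 0.5000
  colorless waxy: (53 − 72)² / 72 = 5.0139
χ² = 2.7222 + 0.0139 + 0.5000 + 5.0139 = 8.250
Degrees of freedom = 4 − 1 = 3; critical value at α = 0.1 is 6.251.
Since 8.250 > 6.251, we reject the null hypothesis — the data do not fit the 1:1:1:1 ratio.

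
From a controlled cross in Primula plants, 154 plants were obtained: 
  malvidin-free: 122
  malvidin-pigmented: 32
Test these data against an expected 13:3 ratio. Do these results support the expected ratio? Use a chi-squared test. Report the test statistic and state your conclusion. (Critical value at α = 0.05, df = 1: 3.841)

0.416; consistent

Total ratio parts = 16. Expected numbers out of 154:
  malvidin-free: 154 × 13/16 = 125.125
  malvidin-pigmented: 154 × 3/16 = 28.875
χ² = Σ (O − E)² / E
  malvidin-free: (122 − 125.125)² / 125.125 = 0.0780
  malvidin-pigmented: (32 − 28.875)² / 28.875 = 0.3382
χ² = 0.0780 + 0.3382 = 0.4162 ≈ 0.416
Degrees of freedom = 2 − 1 = 1; critical value at α = 0.05 is 3.841.
Since 0.416 < 3.841, we fail to reject the null hypothesis — the data are consistent with the 13:3 ratio.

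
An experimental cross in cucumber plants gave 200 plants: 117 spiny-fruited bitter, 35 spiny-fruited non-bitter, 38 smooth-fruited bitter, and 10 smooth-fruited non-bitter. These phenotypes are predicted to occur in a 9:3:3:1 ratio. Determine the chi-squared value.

The 9:3:3:1 ratio has 16 parts, so with N = 200 the expected counts are:
  spiny-fruited bitter: 200 × 9/16 = 112.5
  spiny-fruited non-bitter: 200 × 3/16 = 37.5
  smooth-fruited bitter: 200 × 3/16 = 37.5
  smooth-fruited non-bitter: 200 × 1/16 = 12.5
χ² = Σ (O − E)² / E
  spiny-fruited bitter: (117 − 112.5)² / 112.5 = 0.1800
  spiny-fruited non-bitter: (35 − 37.5)² / 37.5 = 0.1667
  smooth-fruited bitter: (38 − 37.5)² / 37.5 = 0.0067
  smooth-fruited non-bitter: (10 − 12.5)² / 12.5 = 0.5000
χ² = 0.1800 + 0.1667 + 0.0067 + 0.5000 = 0.8534 ≈ 0.853

0.853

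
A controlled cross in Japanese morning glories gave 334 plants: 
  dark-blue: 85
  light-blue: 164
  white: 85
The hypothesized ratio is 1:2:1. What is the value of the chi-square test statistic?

The 1:2:1 ratio has 4 parts, so with N = 334 the expected counts are:
  dark-blue: 334 × 1/4 = 83.5
  light-blue: 334 × 2/4 = 167
  white: 334 × 1/4 = 83.5
χ² = Σ (O − E)² / E
  dark-blue: (85 − 83.5)² / 83.5 = 0.0269
  light-blue: (164 − 167)² / 167 = 0.0539
  white: (85 − 83.5)² / 83.5 = 0.0269
χ² = 0.0269 + 0.0539 + 0.0269 = 0.1077 ≈ 0.108

0.108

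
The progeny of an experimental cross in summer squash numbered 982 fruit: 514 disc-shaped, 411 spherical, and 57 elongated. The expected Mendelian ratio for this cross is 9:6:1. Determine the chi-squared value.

The 9:6:1 ratio has 16 parts, so with N = 982 the expected counts are:
  disc-shaped: 982 × 9/16 = 552.375
  spherical: 982 × 6/16 = 368.25
  elongated: 982 × 1/16 = 61.375
χ² = Σ (O − E)² / E
  disc-shaped: (514 − 552.375)² / 552.375 = 2.6660
  spherical: (411 − 368.25)² / 368.25 = 4.9628
  elongated: (57 − 61.375)² / 61.375 = 0.3119
χ² = 2.6660 + 4.9628 + 0.3119 = 7.9407 ≈ 7.941

7.941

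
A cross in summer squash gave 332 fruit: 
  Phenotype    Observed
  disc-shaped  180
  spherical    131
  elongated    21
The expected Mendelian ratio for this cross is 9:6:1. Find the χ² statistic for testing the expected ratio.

0.586

The 9:6:1 ratio has 16 parts, so with N = 332 the expected counts are:
  disc-shaped: 332 × 9/16 = 186.75
  spherical: 332 × 6/16 = 124.5
  elongated: 332 × 1/16 = 20.75
χ² = Σ (O − E)² / E
  disc-shaped: (180 − 186.75)² / 186.75 = 0.2440
  spherical: (131 − 124.5)² / 124.5 = 0.3394
  elongated: (21 − 20.75)² / 20.75 = 0.0030
χ² = 0.2440 + 0.3394 + 0.0030 = 0.5864 ≈ 0.586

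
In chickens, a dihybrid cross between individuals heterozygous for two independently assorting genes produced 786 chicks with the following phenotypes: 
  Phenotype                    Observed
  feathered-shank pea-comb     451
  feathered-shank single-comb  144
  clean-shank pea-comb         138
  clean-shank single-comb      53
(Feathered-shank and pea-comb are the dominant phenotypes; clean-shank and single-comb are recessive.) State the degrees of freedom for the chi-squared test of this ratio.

A dihybrid F₂ with independent assortment and complete dominance at both loci gives a 9:3:3:1 phenotypic ratio.
A goodness-of-fit test with 4 phenotype classes has df = 4 − 1 = 3.

3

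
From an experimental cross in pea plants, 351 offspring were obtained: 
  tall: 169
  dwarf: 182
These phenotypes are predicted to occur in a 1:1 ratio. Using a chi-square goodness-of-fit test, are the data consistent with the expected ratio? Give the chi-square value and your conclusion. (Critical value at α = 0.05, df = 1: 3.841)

0.481; consistent

Expected counts for N = 351 under a 1:1 ratio (total parts = 2):
  tall: 351 × 1/2 = 175.5
  dwarf: 351 × 1/2 = 175.5
χ² = Σ (O − E)² / E
  tall: (169 − 175.5)² / 175.5 = 0.2407
  dwarf: (182 − 175.5)² / 175.5 = 0.2407
χ² = 0.2407 + 0.2407 = 0.4814 ≈ 0.481
Degrees of freedom = 2 − 1 = 1; critical value at α = 0.05 is 3.841.
Since 0.481 < 3.841, we fail to reject the null hypothesis — the data are consistent with the 1:1 ratio.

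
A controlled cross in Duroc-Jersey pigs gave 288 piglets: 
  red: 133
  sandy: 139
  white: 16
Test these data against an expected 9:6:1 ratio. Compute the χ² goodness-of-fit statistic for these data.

Expected counts for N = 288 under a 9:6:1 ratio (total parts = 16):
  red: 288 × 9/16 = 162
  sandy: 288 × 6/16 = 108
  white: 288 × 1/16 = 18
χ² = Σ (O − E)² / E
  red: (133 − 162)² / 162 = 5.1914
  sandy: (139 − 108)² / 108 = 8.8981
  white: (16 − 18)² / 18 = 0.2222
χ² = 5.1914 + 8.8981 + 0.2222 = 14.3117 ≈ 14.312

14.312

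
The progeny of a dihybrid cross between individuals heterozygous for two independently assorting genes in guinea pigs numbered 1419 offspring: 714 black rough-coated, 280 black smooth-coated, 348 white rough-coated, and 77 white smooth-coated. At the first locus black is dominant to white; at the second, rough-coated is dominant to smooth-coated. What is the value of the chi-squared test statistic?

A dihybrid F₂ with independent assortment and complete dominance at both loci gives a 9:3:3:1 phenotypic ratio.
Total ratio parts = 16. Expected numbers out of 1419:
  black rough-coated: 1419 × 9/16 = 798.1875
  black smooth-coated: 1419 × 3/16 = 266.0625
  white rough-coated: 1419 × 3/16 = 266.0625
  white smooth-coated: 1419 × 1/16 = 88.6875
χ² = Σ (O − E)² / E
  black rough-coated: (714 − 798.1875)² / 798.1875 = 8.8795
  black smooth-coated: (280 − 266.0625)² / 266.0625 = 0.7301
  white rough-coated: (348 − 266.0625)² / 266.0625 = 25.2337
  white smooth-coated: (77 − 88.6875)² / 88.6875 = 1.5402
χ² = 8.8795 + 0.7301 + 25.2337 + 1.5402 = 36.3835 ≈ 36.384

36.384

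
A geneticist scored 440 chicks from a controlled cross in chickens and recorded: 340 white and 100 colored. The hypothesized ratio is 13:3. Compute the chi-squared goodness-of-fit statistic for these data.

4.569

The 13:3 ratio has 16 parts, so with N = 440 the expected counts are:
  white: 440 × 13/16 = 357.5
  colored: 440 × 3/16 = 82.5
χ² = Σ (O − E)² / E
  white: (340 − 357.5)² / 357.5 = 0.8566
  colored: (100 − 82.5)² / 82.5 = 3.7121
χ² = 0.8566 + 3.7121 = 4.5687 ≈ 4.569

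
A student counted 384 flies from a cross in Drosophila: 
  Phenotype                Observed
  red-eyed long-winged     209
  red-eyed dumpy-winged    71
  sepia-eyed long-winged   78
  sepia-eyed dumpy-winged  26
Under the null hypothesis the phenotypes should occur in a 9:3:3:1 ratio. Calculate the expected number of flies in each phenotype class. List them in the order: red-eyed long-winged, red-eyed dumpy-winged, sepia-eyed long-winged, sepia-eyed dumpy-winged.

216, 72, 72, 24

Expected counts for N = 384 under a 9:3:3:1 ratio (total parts = 16):
  red-eyed long-winged: 384 × 9/16 = 216
  red-eyed dumpy-winged: 384 × 3/16 = 72
  sepia-eyed long-winged: 384 × 3/16 = 72
  sepia-eyed dumpy-winged: 384 × 1/16 = 24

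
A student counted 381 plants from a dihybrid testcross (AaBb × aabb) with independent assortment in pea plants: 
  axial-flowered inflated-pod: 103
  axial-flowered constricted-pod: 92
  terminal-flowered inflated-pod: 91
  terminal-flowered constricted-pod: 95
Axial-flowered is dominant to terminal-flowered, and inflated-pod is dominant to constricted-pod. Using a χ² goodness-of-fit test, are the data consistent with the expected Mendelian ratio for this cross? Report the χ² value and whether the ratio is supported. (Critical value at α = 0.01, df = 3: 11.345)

A dihybrid testcross with independent assortment gives a 1:1:1:1 ratio.
The 1:1:1:1 ratio has 4 parts, so with N = 381 the expected counts are:
  axial-flowered inflated-pod: 381 × 1/4 = 95.25
  axial-flowered constricted-pod: 381 × 1/4 = 95.25
  terminal-flowered inflated-pod: 381 × 1/4 = 95.25
  terminal-flowered constricted-pod: 381 × 1/4 = 95.25
χ² = Σ (O − E)² / E
  axial-flowered inflated-pod: (103 − 95.25)² / 95.25 = 0.6306
  axial-flowered constricted-pod: (92 − 95.25)² / 95.25 = 0.1109
  terminal-flowered inflated-pod: (91 − 95.25)² / 95.25 = 0.1896
  terminal-flowered constricted-pod: (95 − 95.25)² / 95.25 = 0.0007
χ² = 0.6306 + 0.1109 + 0.1896 + 0.0007 = 0.9318 ≈ 0.932
Degrees of freedom = 4 − 1 = 3; critical value at α = 0.01 is 11.345.
Since 0.932 < 11.345, we fail to reject the null hypothesis — the data are consistent with the 1:1:1:1 ratio.

0.932; consistent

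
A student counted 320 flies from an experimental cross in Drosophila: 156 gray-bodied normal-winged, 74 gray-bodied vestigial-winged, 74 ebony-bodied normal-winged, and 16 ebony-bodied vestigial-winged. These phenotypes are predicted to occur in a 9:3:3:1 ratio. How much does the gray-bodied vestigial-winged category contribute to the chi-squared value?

Under the 9:3:3:1 hypothesis (Σ ratio = 16, N = 320):
  gray-bodied normal-winged: 320 × 9/16 = 180
  gray-bodied vestigial-winged: 320 × 3/16 = 60
  ebony-bodied normal-winged: 320 × 3/16 = 60
  ebony-bodied vestigial-winged: 320 × 1/16 = 20
Contribution of gray-bodied vestigial-winged: (74 − 60)² / 60 = 3.2667

3.267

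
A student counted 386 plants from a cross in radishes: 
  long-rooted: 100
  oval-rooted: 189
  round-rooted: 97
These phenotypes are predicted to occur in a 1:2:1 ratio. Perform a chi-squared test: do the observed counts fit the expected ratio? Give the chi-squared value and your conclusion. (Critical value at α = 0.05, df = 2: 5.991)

The 1:2:1 ratio has 4 parts, so with N = 386 the expected counts are:
  long-rooted: 386 × 1/4 = 96.5
  oval-rooted: 386 × 2/4 = 193
  round-rooted: 386 × 1/4 = 96.5
χ² = Σ (O − E)² / E
  long-rooted: (100 − 96.5)² / 96.5 = 0.1269
  oval-rooted: (189 − 193)² / 193 = 0.0829
  round-rooted: (97 − 96.5)² / 96.5 = 0.0026
χ² = 0.1269 + 0.0829 + 0.0026 = 0.2124 ≈ 0.212
Degrees of freedom = 3 − 1 = 2; critical value at α = 0.05 is 5.991.
Since 0.212 < 5.991, we fail to reject the null hypothesis — the data are consistent with the 1:2:1 ratio.

0.212; consistent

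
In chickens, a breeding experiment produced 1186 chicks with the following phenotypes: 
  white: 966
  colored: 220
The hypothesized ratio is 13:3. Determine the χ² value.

0.031

Expected counts for N = 1186 under a 13:3 ratio (total parts = 16):
  white: 1186 × 13/16 = 963.625
  colored: 1186 × 3/16 = 222.375
χ² = Σ (O − E)² / E
  white: (966 − 963.625)² / 963.625 = 0.0059
  colored: (220 − 222.375)² / 222.375 = 0.0254
χ² = 0.0059 + 0.0254 = 0.0313 ≈ 0.031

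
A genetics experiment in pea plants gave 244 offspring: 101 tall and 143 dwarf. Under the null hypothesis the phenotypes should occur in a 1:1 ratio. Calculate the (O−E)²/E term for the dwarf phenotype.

The 1:1 ratio has 2 parts, so with N = 244 the expected counts are:
  tall: 244 × 1/2 = 122
  dwarf: 244 × 1/2 = 122
Contribution of dwarf: (143 − 122)² / 122 = 3.6148

3.615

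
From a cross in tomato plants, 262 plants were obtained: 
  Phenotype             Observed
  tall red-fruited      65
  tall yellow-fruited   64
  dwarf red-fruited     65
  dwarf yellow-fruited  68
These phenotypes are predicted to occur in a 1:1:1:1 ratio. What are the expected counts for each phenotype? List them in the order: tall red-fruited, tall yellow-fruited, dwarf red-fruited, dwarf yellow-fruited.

65.5, 65.5, 65.5, 65.5

Under the 1:1:1:1 hypothesis (Σ ratio = 4, N = 262):
  tall red-fruited: 262 × 1/4 = 65.5
  tall yellow-fruited: 262 × 1/4 = 65.5
  dwarf red-fruited: 262 × 1/4 = 65.5
  dwarf yellow-fruited: 262 × 1/4 = 65.5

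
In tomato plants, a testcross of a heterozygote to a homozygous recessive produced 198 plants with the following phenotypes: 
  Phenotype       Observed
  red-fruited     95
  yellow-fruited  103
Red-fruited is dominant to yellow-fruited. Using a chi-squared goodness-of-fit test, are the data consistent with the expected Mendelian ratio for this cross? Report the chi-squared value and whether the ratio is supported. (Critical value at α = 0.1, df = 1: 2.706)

0.323; consistent

A testcross of a heterozygote (Aa × aa) gives a 1:1 phenotypic ratio.
The 1:1 ratio has 2 parts, so with N = 198 the expected counts are:
  red-fruited: 198 × 1/2 = 99
  yellow-fruited: 198 × 1/2 = 99
χ² = Σ (O − E)² / E
  red-fruited: (95 − 99)² / 99 = 0.1616
  yellow-fruited: (103 − 99)² / 99 = 0.1616
χ² = 0.1616 + 0.1616 = 0.3232 ≈ 0.323
Degrees of freedom = 2 − 1 = 1; critical value at α = 0.1 is 2.706.
Since 0.323 < 2.706, we fail to reject the null hypothesis — the data are consistent with the 1:1 ratio.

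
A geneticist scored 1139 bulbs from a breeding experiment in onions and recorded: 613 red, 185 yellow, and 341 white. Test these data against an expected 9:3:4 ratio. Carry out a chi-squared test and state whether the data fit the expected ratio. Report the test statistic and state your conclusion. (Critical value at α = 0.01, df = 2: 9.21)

16.128; not consistent

Expected counts for N = 1139 under a 9:3:4 ratio (total parts = 16):
  red: 1139 × 9/16 = 640.6875
  yellow: 1139 × 3/16 = 213.5625
  white: 1139 × 4/16 = 284.75
χ² = Σ (O − E)² / E
  red: (613 − 640.6875)² / 640.6875 = 1.1965
  yellow: (185 − 213.5625)² / 213.5625 = 3.8200
  white: (341 − 284.75)² / 284.75 = 11.1117
χ² = 1.1965 + 3.8200 + 11.1117 = 16.1282 ≈ 16.128
Degrees of freedom = 3 − 1 = 2; critical value at α = 0.01 is 9.21.
Since 16.128 > 9.21, we reject the null hypothesis — the data do not fit the 9:3:4 ratio.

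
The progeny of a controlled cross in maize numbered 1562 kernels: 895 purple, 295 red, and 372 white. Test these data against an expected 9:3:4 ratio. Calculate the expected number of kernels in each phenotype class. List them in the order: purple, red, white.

878.625, 292.875, 390.5

The 9:3:4 ratio has 16 parts, so with N = 1562 the expected counts are:
  purple: 1562 × 9/16 = 878.625
  red: 1562 × 3/16 = 292.875
  white: 1562 × 4/16 = 390.5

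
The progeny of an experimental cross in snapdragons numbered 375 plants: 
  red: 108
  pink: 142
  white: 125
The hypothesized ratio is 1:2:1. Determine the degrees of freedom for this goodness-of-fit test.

A goodness-of-fit test with 3 phenotype classes has df = 3 − 1 = 2.

2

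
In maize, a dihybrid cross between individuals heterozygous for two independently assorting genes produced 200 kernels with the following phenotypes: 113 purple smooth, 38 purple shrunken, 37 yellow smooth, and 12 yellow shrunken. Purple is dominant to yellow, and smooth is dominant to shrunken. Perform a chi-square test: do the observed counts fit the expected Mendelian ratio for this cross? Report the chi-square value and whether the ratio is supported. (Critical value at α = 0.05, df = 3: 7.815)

A dihybrid F₂ with independent assortment and complete dominance at both loci gives a 9:3:3:1 phenotypic ratio.
Expected counts for N = 200 under a 9:3:3:1 ratio (total parts = 16):
  purple smooth: 200 × 9/16 = 112.5
  purple shrunken: 200 × 3/16 = 37.5
  yellow smooth: 200 × 3/16 = 37.5
  yellow shrunken: 200 × 1/16 = 12.5
χ² = Σ (O − E)² / E
  purple smooth: (113 − 112.5)² / 112.5 = 0.0022
  purple shrunken: (38 − 37.5)² / 37.5 = 0.0067
  yellow smooth: (37 − 37.5)² / 37.5 = 0.0067
  yellow shrunken: (12 − 12.5)² / 12.5 = 0.0200
χ² = 0.0022 + 0.0067 + 0.0067 + 0.0200 = 0.0356 ≈ 0.036
Degrees of freedom = 4 − 1 = 3; critical value at α = 0.05 is 7.815.
Since 0.036 < 7.815, we fail to reject the null hypothesis — the data are consistent with the 9:3:3:1 ratio.

0.036; consistent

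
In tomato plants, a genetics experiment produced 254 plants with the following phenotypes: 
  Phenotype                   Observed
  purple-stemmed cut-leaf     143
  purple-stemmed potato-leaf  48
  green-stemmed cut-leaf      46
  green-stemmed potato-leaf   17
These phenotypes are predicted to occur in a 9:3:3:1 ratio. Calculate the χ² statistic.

Under the 9:3:3:1 hypothesis (Σ ratio = 16, N = 254):
  purple-stemmed cut-leaf: 254 × 9/16 = 142.875
  purple-stemmed potato-leaf: 254 × 3/16 = 47.625
  green-stemmed cut-leaf: 254 × 3/16 = 47.625
  green-stemmed potato-leaf: 254 × 1/16 = 15.875
χ² = Σ (O − E)² / E
  purple-stemmed cut-leaf: (143 − 142.875)² / 142.875 = 0.0001
  purple-stemmed potato-leaf: (48 − 47.625)² / 47.625 = 0.0030
  green-stemmed cut-leaf: (46 − 47.625)² / 47.625 = 0.0554
  green-stemmed potato-leaf: (17 − 15.875)² / 15.875 = 0.0797
χ² = 0.0001 + 0.0030 + 0.0554 + 0.0797 = 0.1382 ≈ 0.138

0.138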